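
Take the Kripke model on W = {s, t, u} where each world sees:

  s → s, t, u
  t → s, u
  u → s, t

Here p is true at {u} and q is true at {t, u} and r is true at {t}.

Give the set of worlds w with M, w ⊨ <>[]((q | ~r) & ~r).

s: successors {s, t, u}; []((q | ~r) & ~r) there: s:F, t:T, u:F. ✓
t: successors {s, u}; []((q | ~r) & ~r) there: s:F, u:F. ✗
u: successors {s, t}; []((q | ~r) & ~r) there: s:F, t:T. ✓

{s, u}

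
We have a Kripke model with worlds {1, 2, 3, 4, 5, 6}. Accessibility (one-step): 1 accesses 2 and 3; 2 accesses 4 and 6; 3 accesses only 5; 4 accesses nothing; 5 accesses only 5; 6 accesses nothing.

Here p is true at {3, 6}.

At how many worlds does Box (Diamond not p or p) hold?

1: successors {2, 3}; Diamond not p or p there: 2:T, 3:T. ✓
2: successors {4, 6}; Diamond not p or p there: 4:F, 6:T. ✗
3: successors {5}; Diamond not p or p there: 5:T. ✓
4: no successors, so Box (Diamond not p or p) holds vacuously. ✓
5: successors {5}; Diamond not p or p there: 5:T. ✓
6: no successors, so Box (Diamond not p or p) holds vacuously. ✓
Satisfying worlds: {1, 3, 4, 5, 6}.

5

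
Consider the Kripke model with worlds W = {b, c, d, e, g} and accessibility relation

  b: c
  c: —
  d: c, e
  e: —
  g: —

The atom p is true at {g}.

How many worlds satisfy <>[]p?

b: successors {c}; []p there: c:T. ✓
c: no successors, so <>[]p fails. ✗
d: successors {c, e}; []p there: c:T, e:T. ✓
e: no successors, so <>[]p fails. ✗
g: no successors, so <>[]p fails. ✗
Satisfying worlds: {b, d}.

2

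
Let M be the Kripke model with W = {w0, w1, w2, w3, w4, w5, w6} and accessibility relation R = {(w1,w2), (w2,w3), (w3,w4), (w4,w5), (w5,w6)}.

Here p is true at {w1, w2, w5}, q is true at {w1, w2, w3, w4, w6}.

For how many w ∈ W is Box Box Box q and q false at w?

w0: Box Box Box q is T, q is F. ✗
w1: Box Box Box q is T, q is T. ✓
w2: Box Box Box q is F, q is T. ✗
w3: Box Box Box q is T, q is T. ✓
w4: Box Box Box q is T, q is T. ✓
w5: Box Box Box q is T, q is F. ✗
w6: Box Box Box q is T, q is T. ✓
Satisfying worlds: {w1, w3, w4, w6}.
So Box Box Box q and q fails at the other 3 worlds.

3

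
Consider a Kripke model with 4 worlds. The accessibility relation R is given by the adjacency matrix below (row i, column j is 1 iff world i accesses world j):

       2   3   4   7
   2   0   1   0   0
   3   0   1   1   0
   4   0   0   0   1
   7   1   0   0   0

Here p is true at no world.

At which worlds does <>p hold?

2: successors {3}; p there: 3:F. ✗
3: successors {3, 4}; p there: 3:F, 4:F. ✗
4: successors {7}; p there: 7:F. ✗
7: successors {2}; p there: 2:F. ✗

∅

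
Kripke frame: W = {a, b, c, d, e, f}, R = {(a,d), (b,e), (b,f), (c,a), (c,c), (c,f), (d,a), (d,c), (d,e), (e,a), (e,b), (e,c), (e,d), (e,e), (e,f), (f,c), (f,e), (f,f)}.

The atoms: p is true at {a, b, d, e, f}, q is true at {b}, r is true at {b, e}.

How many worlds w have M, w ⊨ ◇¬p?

a: successors {d}; ¬p there: d:F. ✗
b: successors {e, f}; ¬p there: e:F, f:F. ✗
c: successors {a, c, f}; ¬p there: a:F, c:T, f:F. ✓
d: successors {a, c, e}; ¬p there: a:F, c:T, e:F. ✓
e: successors {a, b, c, d, e, f}; ¬p there: a:F, b:F, c:T, d:F, e:F, f:F. ✓
f: successors {c, e, f}; ¬p there: c:T, e:F, f:F. ✓
Satisfying worlds: {c, d, e, f}.

4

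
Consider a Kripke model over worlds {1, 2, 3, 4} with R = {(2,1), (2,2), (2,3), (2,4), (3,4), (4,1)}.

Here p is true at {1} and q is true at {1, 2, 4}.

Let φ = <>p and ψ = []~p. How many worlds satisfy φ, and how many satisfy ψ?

2 and 2

For <>p:
1: no successors, so <>p fails. ✗
2: successors {1, 2, 3, 4}; p there: 1:T, 2:F, 3:F, 4:F. ✓
3: successors {4}; p there: 4:F. ✗
4: successors {1}; p there: 1:T. ✓
— 2 worlds.
For []~p:
1: no successors, so []~p holds vacuously. ✓
2: successors {1, 2, 3, 4}; ~p there: 1:F, 2:T, 3:T, 4:T. ✗
3: successors {4}; ~p there: 4:T. ✓
4: successors {1}; ~p there: 1:F. ✗
— 2 worlds.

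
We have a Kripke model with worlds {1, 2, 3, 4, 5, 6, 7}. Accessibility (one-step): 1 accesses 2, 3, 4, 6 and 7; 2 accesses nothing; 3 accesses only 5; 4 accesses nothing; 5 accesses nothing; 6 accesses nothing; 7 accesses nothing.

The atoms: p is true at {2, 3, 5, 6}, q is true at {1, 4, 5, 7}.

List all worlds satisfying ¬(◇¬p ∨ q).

{2, 3, 6}

1: ◇¬p ∨ q is T. ✗
2: ◇¬p ∨ q is F. ✓
3: ◇¬p ∨ q is F. ✓
4: ◇¬p ∨ q is T. ✗
5: ◇¬p ∨ q is T. ✗
6: ◇¬p ∨ q is F. ✓
7: ◇¬p ∨ q is T. ✗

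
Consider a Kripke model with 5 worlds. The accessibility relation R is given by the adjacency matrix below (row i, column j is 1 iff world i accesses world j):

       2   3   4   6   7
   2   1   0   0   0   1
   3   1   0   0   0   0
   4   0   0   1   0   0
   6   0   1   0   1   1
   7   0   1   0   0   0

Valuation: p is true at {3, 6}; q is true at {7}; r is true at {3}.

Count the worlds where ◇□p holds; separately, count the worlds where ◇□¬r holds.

2 and 5

For ◇□p:
2: successors {2, 7}; □p there: 2:F, 7:T. ✓
3: successors {2}; □p there: 2:F. ✗
4: successors {4}; □p there: 4:F. ✗
6: successors {3, 6, 7}; □p there: 3:F, 6:F, 7:T. ✓
7: successors {3}; □p there: 3:F. ✗
— 2 worlds.
For ◇□¬r:
2: successors {2, 7}; □¬r there: 2:T, 7:F. ✓
3: successors {2}; □¬r there: 2:T. ✓
4: successors {4}; □¬r there: 4:T. ✓
6: successors {3, 6, 7}; □¬r there: 3:T, 6:F, 7:F. ✓
7: successors {3}; □¬r there: 3:T. ✓
— 5 worlds.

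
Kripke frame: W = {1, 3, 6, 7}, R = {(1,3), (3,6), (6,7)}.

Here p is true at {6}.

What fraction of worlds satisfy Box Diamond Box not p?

3/4

1: successors {3}; Diamond Box not p there: 3:T. ✓
3: successors {6}; Diamond Box not p there: 6:T. ✓
6: successors {7}; Diamond Box not p there: 7:F. ✗
7: no successors, so Box Diamond Box not p holds vacuously. ✓
That's 3 of 4 worlds, so 3/4.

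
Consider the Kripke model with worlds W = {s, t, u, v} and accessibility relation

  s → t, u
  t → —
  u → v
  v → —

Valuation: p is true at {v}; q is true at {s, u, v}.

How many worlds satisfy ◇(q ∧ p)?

1

s: successors {t, u}; q ∧ p there: t:F, u:F. ✗
t: no successors, so ◇(q ∧ p) fails. ✗
u: successors {v}; q ∧ p there: v:T. ✓
v: no successors, so ◇(q ∧ p) fails. ✗
Satisfying worlds: {u}.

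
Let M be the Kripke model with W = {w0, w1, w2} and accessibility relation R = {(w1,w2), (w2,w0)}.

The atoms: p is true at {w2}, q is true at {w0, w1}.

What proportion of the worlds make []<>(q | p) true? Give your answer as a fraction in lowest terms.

w0: no successors, so []<>(q | p) holds vacuously. ✓
w1: successors {w2}; <>(q | p) there: w2:T. ✓
w2: successors {w0}; <>(q | p) there: w0:F. ✗
That's 2 of 3 worlds, so 2/3.

2/3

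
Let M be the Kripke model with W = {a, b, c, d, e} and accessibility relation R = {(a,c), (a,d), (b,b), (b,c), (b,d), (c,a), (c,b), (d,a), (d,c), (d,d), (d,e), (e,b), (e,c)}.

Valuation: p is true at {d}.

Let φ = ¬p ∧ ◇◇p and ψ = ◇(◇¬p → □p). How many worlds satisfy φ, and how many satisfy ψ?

4 and 0

For ¬p ∧ ◇◇p:
a: ¬p is T, ◇◇p is T. ✓
b: ¬p is T, ◇◇p is T. ✓
c: ¬p is T, ◇◇p is T. ✓
d: ¬p is F, ◇◇p is T. ✗
e: ¬p is T, ◇◇p is T. ✓
— 4 worlds.
For ◇(◇¬p → □p):
a: successors {c, d}; ◇¬p → □p there: c:F, d:F. ✗
b: successors {b, c, d}; ◇¬p → □p there: b:F, c:F, d:F. ✗
c: successors {a, b}; ◇¬p → □p there: a:F, b:F. ✗
d: successors {a, c, d, e}; ◇¬p → □p there: a:F, c:F, d:F, e:F. ✗
e: successors {b, c}; ◇¬p → □p there: b:F, c:F. ✗
— 0 worlds.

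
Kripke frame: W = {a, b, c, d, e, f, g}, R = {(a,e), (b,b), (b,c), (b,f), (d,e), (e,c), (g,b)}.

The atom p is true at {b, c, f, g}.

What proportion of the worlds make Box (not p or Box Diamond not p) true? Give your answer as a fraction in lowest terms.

5/7

a: successors {e}; not p or Box Diamond not p there: e:T. ✓
b: successors {b, c, f}; not p or Box Diamond not p there: b:F, c:T, f:T. ✗
c: no successors, so Box (not p or Box Diamond not p) holds vacuously. ✓
d: successors {e}; not p or Box Diamond not p there: e:T. ✓
e: successors {c}; not p or Box Diamond not p there: c:T. ✓
f: no successors, so Box (not p or Box Diamond not p) holds vacuously. ✓
g: successors {b}; not p or Box Diamond not p there: b:F. ✗
That's 5 of 7 worlds, so 5/7.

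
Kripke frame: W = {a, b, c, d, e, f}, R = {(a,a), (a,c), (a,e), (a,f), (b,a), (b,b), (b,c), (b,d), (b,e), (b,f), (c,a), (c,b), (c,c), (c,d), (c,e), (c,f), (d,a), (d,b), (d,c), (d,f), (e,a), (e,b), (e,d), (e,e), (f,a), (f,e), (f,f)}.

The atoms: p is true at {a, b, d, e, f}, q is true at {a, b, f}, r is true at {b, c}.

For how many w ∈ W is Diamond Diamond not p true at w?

a: successors {a, c, e, f}; Diamond not p there: a:T, c:T, e:F, f:F. ✓
b: successors {a, b, c, d, e, f}; Diamond not p there: a:T, b:T, c:T, d:T, e:F, f:F. ✓
c: successors {a, b, c, d, e, f}; Diamond not p there: a:T, b:T, c:T, d:T, e:F, f:F. ✓
d: successors {a, b, c, f}; Diamond not p there: a:T, b:T, c:T, f:F. ✓
e: successors {a, b, d, e}; Diamond not p there: a:T, b:T, d:T, e:F. ✓
f: successors {a, e, f}; Diamond not p there: a:T, e:F, f:F. ✓
Satisfying worlds: {a, b, c, d, e, f}.

6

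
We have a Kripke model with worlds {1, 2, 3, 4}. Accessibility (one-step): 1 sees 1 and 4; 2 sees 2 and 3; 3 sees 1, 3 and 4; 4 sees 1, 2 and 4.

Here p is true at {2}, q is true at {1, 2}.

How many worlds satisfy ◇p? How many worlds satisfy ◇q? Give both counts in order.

For ◇p:
1: successors {1, 4}; p there: 1:F, 4:F. ✗
2: successors {2, 3}; p there: 2:T, 3:F. ✓
3: successors {1, 3, 4}; p there: 1:F, 3:F, 4:F. ✗
4: successors {1, 2, 4}; p there: 1:F, 2:T, 4:F. ✓
— 2 worlds.
For ◇q:
1: successors {1, 4}; q there: 1:T, 4:F. ✓
2: successors {2, 3}; q there: 2:T, 3:F. ✓
3: successors {1, 3, 4}; q there: 1:T, 3:F, 4:F. ✓
4: successors {1, 2, 4}; q there: 1:T, 2:T, 4:F. ✓
— 4 worlds.

2 and 4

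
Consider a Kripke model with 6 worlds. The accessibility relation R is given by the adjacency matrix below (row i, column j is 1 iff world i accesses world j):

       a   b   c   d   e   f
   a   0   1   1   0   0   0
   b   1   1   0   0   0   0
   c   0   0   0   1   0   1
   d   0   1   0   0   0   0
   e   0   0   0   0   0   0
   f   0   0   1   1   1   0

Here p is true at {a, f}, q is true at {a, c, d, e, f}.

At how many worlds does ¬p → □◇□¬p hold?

4

a: ¬p is F, □◇□¬p is T. ✓
b: ¬p is T, □◇□¬p is F. ✗
c: ¬p is T, □◇□¬p is F. ✗
d: ¬p is T, □◇□¬p is T. ✓
e: ¬p is T, □◇□¬p is T. ✓
f: ¬p is F, □◇□¬p is F. ✓
Satisfying worlds: {a, d, e, f}.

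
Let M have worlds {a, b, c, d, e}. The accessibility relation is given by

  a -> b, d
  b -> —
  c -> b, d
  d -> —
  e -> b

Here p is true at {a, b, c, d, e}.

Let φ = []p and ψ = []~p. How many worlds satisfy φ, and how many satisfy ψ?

For []p:
a: successors {b, d}; p there: b:T, d:T. ✓
b: no successors, so []p holds vacuously. ✓
c: successors {b, d}; p there: b:T, d:T. ✓
d: no successors, so []p holds vacuously. ✓
e: successors {b}; p there: b:T. ✓
— 5 worlds.
For []~p:
a: successors {b, d}; ~p there: b:F, d:F. ✗
b: no successors, so []~p holds vacuously. ✓
c: successors {b, d}; ~p there: b:F, d:F. ✗
d: no successors, so []~p holds vacuously. ✓
e: successors {b}; ~p there: b:F. ✗
— 2 worlds.

5 and 2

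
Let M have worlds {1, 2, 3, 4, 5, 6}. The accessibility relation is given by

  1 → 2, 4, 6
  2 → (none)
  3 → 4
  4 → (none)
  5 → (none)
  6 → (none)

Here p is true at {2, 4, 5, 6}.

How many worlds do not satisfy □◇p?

1: successors {2, 4, 6}; ◇p there: 2:F, 4:F, 6:F. ✗
2: no successors, so □◇p holds vacuously. ✓
3: successors {4}; ◇p there: 4:F. ✗
4: no successors, so □◇p holds vacuously. ✓
5: no successors, so □◇p holds vacuously. ✓
6: no successors, so □◇p holds vacuously. ✓
Satisfying worlds: {2, 4, 5, 6}.
So □◇p fails at the other 2 worlds.

2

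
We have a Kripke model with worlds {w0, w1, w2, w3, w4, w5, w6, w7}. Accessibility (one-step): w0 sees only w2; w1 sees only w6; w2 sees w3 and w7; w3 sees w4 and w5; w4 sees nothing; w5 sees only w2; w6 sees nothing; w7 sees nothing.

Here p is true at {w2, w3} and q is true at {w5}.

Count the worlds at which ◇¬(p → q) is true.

3

w0: successors {w2}; ¬(p → q) there: w2:T. ✓
w1: successors {w6}; ¬(p → q) there: w6:F. ✗
w2: successors {w3, w7}; ¬(p → q) there: w3:T, w7:F. ✓
w3: successors {w4, w5}; ¬(p → q) there: w4:F, w5:F. ✗
w4: no successors, so ◇¬(p → q) fails. ✗
w5: successors {w2}; ¬(p → q) there: w2:T. ✓
w6: no successors, so ◇¬(p → q) fails. ✗
w7: no successors, so ◇¬(p → q) fails. ✗
Satisfying worlds: {w0, w2, w5}.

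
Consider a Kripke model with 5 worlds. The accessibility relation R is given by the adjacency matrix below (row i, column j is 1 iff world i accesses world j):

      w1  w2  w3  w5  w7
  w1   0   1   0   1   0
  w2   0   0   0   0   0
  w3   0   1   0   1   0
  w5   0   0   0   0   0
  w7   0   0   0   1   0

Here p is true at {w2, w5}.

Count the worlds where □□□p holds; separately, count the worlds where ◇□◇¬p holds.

5 and 3

For □□□p:
w1: successors {w2, w5}; □□p there: w2:T, w5:T. ✓
w2: no successors, so □□□p holds vacuously. ✓
w3: successors {w2, w5}; □□p there: w2:T, w5:T. ✓
w5: no successors, so □□□p holds vacuously. ✓
w7: successors {w5}; □□p there: w5:T. ✓
— 5 worlds.
For ◇□◇¬p:
w1: successors {w2, w5}; □◇¬p there: w2:T, w5:T. ✓
w2: no successors, so ◇□◇¬p fails. ✗
w3: successors {w2, w5}; □◇¬p there: w2:T, w5:T. ✓
w5: no successors, so ◇□◇¬p fails. ✗
w7: successors {w5}; □◇¬p there: w5:T. ✓
— 3 worlds.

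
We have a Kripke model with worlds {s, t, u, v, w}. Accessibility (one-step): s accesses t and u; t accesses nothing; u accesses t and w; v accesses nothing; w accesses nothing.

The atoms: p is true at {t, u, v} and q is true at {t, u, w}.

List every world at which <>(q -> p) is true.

s: successors {t, u}; q -> p there: t:T, u:T. ✓
t: no successors, so <>(q -> p) fails. ✗
u: successors {t, w}; q -> p there: t:T, w:F. ✓
v: no successors, so <>(q -> p) fails. ✗
w: no successors, so <>(q -> p) fails. ✗

{s, u}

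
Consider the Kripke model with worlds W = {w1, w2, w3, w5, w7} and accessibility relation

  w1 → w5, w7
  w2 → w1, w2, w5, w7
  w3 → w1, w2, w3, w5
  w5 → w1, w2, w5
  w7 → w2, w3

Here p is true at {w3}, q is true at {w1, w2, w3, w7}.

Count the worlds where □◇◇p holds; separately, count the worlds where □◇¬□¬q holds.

1 and 5

For □◇◇p:
w1: successors {w5, w7}; ◇◇p there: w5:F, w7:T. ✗
w2: successors {w1, w2, w5, w7}; ◇◇p there: w1:T, w2:T, w5:F, w7:T. ✗
w3: successors {w1, w2, w3, w5}; ◇◇p there: w1:T, w2:T, w3:T, w5:F. ✗
w5: successors {w1, w2, w5}; ◇◇p there: w1:T, w2:T, w5:F. ✗
w7: successors {w2, w3}; ◇◇p there: w2:T, w3:T. ✓
— 1 world.
For □◇¬□¬q:
w1: successors {w5, w7}; ◇¬□¬q there: w5:T, w7:T. ✓
w2: successors {w1, w2, w5, w7}; ◇¬□¬q there: w1:T, w2:T, w5:T, w7:T. ✓
w3: successors {w1, w2, w3, w5}; ◇¬□¬q there: w1:T, w2:T, w3:T, w5:T. ✓
w5: successors {w1, w2, w5}; ◇¬□¬q there: w1:T, w2:T, w5:T. ✓
w7: successors {w2, w3}; ◇¬□¬q there: w2:T, w3:T. ✓
— 5 worlds.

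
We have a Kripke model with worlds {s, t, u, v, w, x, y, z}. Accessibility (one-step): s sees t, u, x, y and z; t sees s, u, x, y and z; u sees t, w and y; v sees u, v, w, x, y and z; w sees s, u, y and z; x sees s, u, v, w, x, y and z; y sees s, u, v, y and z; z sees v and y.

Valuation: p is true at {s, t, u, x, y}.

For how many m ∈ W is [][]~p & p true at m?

0

s: [][]~p is F, p is T. ✗
t: [][]~p is F, p is T. ✗
u: [][]~p is F, p is T. ✗
v: [][]~p is F, p is F. ✗
w: [][]~p is F, p is F. ✗
x: [][]~p is F, p is T. ✗
y: [][]~p is F, p is T. ✗
z: [][]~p is F, p is F. ✗
Satisfying worlds: ∅.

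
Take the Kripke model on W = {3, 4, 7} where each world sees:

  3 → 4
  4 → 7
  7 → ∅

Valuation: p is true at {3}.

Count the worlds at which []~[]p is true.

2

3: successors {4}; ~[]p there: 4:T. ✓
4: successors {7}; ~[]p there: 7:F. ✗
7: no successors, so []~[]p holds vacuously. ✓
Satisfying worlds: {3, 7}.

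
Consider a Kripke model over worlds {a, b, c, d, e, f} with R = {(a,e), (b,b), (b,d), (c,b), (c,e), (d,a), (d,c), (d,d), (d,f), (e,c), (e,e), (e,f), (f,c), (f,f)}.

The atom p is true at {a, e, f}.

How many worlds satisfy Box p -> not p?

5

a: Box p is T, not p is F. ✗
b: Box p is F, not p is T. ✓
c: Box p is F, not p is T. ✓
d: Box p is F, not p is T. ✓
e: Box p is F, not p is F. ✓
f: Box p is F, not p is F. ✓
Satisfying worlds: {b, c, d, e, f}.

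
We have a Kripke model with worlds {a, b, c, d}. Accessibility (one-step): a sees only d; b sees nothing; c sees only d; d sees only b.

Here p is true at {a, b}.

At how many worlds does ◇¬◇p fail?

a: successors {d}; ¬◇p there: d:F. ✗
b: no successors, so ◇¬◇p fails. ✗
c: successors {d}; ¬◇p there: d:F. ✗
d: successors {b}; ¬◇p there: b:T. ✓
Satisfying worlds: {d}.
So ◇¬◇p fails at the other 3 worlds.

3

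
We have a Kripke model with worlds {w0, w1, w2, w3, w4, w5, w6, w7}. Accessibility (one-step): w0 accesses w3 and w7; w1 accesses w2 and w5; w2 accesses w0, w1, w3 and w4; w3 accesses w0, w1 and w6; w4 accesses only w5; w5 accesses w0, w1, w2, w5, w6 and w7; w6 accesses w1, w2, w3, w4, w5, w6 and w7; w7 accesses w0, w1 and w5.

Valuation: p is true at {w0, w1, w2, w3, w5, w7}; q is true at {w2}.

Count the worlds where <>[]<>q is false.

6

w0: successors {w3, w7}; []<>q there: w3:F, w7:F. ✗
w1: successors {w2, w5}; []<>q there: w2:F, w5:F. ✗
w2: successors {w0, w1, w3, w4}; []<>q there: w0:F, w1:F, w3:F, w4:T. ✓
w3: successors {w0, w1, w6}; []<>q there: w0:F, w1:F, w6:F. ✗
w4: successors {w5}; []<>q there: w5:F. ✗
w5: successors {w0, w1, w2, w5, w6, w7}; []<>q there: w0:F, w1:F, w2:F, w5:F, w6:F, w7:F. ✗
w6: successors {w1, w2, w3, w4, w5, w6, w7}; []<>q there: w1:F, w2:F, w3:F, w4:T, w5:F, w6:F, w7:F. ✓
w7: successors {w0, w1, w5}; []<>q there: w0:F, w1:F, w5:F. ✗
Satisfying worlds: {w2, w6}.
So <>[]<>q fails at the other 6 worlds.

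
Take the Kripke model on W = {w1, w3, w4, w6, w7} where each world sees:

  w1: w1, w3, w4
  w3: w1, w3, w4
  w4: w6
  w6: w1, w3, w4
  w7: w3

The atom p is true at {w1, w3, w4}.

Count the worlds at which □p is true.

w1: successors {w1, w3, w4}; p there: w1:T, w3:T, w4:T. ✓
w3: successors {w1, w3, w4}; p there: w1:T, w3:T, w4:T. ✓
w4: successors {w6}; p there: w6:F. ✗
w6: successors {w1, w3, w4}; p there: w1:T, w3:T, w4:T. ✓
w7: successors {w3}; p there: w3:T. ✓
Satisfying worlds: {w1, w3, w6, w7}.

4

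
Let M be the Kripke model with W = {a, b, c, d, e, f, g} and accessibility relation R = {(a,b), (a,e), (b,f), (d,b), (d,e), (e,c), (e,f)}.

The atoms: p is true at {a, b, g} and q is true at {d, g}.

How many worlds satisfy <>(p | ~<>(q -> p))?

4

a: successors {b, e}; p | ~<>(q -> p) there: b:T, e:F. ✓
b: successors {f}; p | ~<>(q -> p) there: f:T. ✓
c: no successors, so <>(p | ~<>(q -> p)) fails. ✗
d: successors {b, e}; p | ~<>(q -> p) there: b:T, e:F. ✓
e: successors {c, f}; p | ~<>(q -> p) there: c:T, f:T. ✓
f: no successors, so <>(p | ~<>(q -> p)) fails. ✗
g: no successors, so <>(p | ~<>(q -> p)) fails. ✗
Satisfying worlds: {a, b, d, e}.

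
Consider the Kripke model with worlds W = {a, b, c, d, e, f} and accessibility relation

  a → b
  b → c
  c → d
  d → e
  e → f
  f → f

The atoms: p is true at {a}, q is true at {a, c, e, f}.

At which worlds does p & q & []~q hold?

a: p & q is T, []~q is T. ✓
b: p & q is F, []~q is F. ✗
c: p & q is F, []~q is T. ✗
d: p & q is F, []~q is F. ✗
e: p & q is F, []~q is F. ✗
f: p & q is F, []~q is F. ✗

{a}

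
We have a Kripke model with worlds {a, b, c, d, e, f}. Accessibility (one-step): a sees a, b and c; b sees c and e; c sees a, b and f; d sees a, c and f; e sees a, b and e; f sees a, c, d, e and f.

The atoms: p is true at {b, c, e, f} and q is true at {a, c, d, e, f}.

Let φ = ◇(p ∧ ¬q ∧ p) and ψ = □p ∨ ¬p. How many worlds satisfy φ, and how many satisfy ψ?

3 and 3

For ◇(p ∧ ¬q ∧ p):
a: successors {a, b, c}; p ∧ ¬q ∧ p there: a:F, b:T, c:F. ✓
b: successors {c, e}; p ∧ ¬q ∧ p there: c:F, e:F. ✗
c: successors {a, b, f}; p ∧ ¬q ∧ p there: a:F, b:T, f:F. ✓
d: successors {a, c, f}; p ∧ ¬q ∧ p there: a:F, c:F, f:F. ✗
e: successors {a, b, e}; p ∧ ¬q ∧ p there: a:F, b:T, e:F. ✓
f: successors {a, c, d, e, f}; p ∧ ¬q ∧ p there: a:F, c:F, d:F, e:F, f:F. ✗
— 3 worlds.
For □p ∨ ¬p:
a: □p is F, ¬p is T. ✓
b: □p is T, ¬p is F. ✓
c: □p is F, ¬p is F. ✗
d: □p is F, ¬p is T. ✓
e: □p is F, ¬p is F. ✗
f: □p is F, ¬p is F. ✗
— 3 worlds.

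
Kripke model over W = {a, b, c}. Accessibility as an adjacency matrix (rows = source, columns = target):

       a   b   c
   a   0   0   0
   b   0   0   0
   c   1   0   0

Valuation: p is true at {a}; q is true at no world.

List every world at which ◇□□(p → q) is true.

{c}

a: no successors, so ◇□□(p → q) fails. ✗
b: no successors, so ◇□□(p → q) fails. ✗
c: successors {a}; □□(p → q) there: a:T. ✓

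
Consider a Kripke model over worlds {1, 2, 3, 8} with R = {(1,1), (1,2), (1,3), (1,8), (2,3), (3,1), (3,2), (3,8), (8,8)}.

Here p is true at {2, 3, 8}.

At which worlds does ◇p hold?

{1, 2, 3, 8}

1: successors {1, 2, 3, 8}; p there: 1:F, 2:T, 3:T, 8:T. ✓
2: successors {3}; p there: 3:T. ✓
3: successors {1, 2, 8}; p there: 1:F, 2:T, 8:T. ✓
8: successors {8}; p there: 8:T. ✓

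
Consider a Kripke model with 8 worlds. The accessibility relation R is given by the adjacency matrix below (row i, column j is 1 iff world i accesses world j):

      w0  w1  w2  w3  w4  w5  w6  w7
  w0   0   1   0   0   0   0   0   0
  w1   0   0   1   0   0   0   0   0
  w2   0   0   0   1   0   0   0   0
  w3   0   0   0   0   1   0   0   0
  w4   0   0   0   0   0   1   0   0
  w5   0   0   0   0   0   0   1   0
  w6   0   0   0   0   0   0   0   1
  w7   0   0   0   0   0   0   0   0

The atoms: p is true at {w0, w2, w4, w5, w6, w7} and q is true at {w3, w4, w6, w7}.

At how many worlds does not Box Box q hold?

2

w0: Box Box q is F. ✓
w1: Box Box q is T. ✗
w2: Box Box q is T. ✗
w3: Box Box q is F. ✓
w4: Box Box q is T. ✗
w5: Box Box q is T. ✗
w6: Box Box q is T. ✗
w7: Box Box q is T. ✗
Satisfying worlds: {w0, w3}.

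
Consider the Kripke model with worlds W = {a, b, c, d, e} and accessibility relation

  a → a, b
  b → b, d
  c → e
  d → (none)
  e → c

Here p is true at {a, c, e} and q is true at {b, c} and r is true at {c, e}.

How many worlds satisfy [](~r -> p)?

3

a: successors {a, b}; ~r -> p there: a:T, b:F. ✗
b: successors {b, d}; ~r -> p there: b:F, d:F. ✗
c: successors {e}; ~r -> p there: e:T. ✓
d: no successors, so [](~r -> p) holds vacuously. ✓
e: successors {c}; ~r -> p there: c:T. ✓
Satisfying worlds: {c, d, e}.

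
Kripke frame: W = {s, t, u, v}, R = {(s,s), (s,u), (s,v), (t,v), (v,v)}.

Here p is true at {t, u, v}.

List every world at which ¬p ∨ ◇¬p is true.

s: ¬p is T, ◇¬p is T. ✓
t: ¬p is F, ◇¬p is F. ✗
u: ¬p is F, ◇¬p is F. ✗
v: ¬p is F, ◇¬p is F. ✗

{s}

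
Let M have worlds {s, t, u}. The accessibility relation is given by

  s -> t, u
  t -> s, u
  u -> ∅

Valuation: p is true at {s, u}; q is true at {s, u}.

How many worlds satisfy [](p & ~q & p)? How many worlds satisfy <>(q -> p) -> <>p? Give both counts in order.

1 and 3

For [](p & ~q & p):
s: successors {t, u}; p & ~q & p there: t:F, u:F. ✗
t: successors {s, u}; p & ~q & p there: s:F, u:F. ✗
u: no successors, so [](p & ~q & p) holds vacuously. ✓
— 1 world.
For <>(q -> p) -> <>p:
s: <>(q -> p) is T, <>p is T. ✓
t: <>(q -> p) is T, <>p is T. ✓
u: <>(q -> p) is F, <>p is F. ✓
— 3 worlds.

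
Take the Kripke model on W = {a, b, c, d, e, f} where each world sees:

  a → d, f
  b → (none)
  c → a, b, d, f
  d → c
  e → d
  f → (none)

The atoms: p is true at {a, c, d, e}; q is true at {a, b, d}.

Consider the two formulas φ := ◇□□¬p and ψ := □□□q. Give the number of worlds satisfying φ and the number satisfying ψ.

For ◇□□¬p:
a: successors {d, f}; □□¬p there: d:F, f:T. ✓
b: no successors, so ◇□□¬p fails. ✗
c: successors {a, b, d, f}; □□¬p there: a:F, b:T, d:F, f:T. ✓
d: successors {c}; □□¬p there: c:F. ✗
e: successors {d}; □□¬p there: d:F. ✗
f: no successors, so ◇□□¬p fails. ✗
— 2 worlds.
For □□□q:
a: successors {d, f}; □□q there: d:F, f:T. ✗
b: no successors, so □□□q holds vacuously. ✓
c: successors {a, b, d, f}; □□q there: a:F, b:T, d:F, f:T. ✗
d: successors {c}; □□q there: c:F. ✗
e: successors {d}; □□q there: d:F. ✗
f: no successors, so □□□q holds vacuously. ✓
— 2 worlds.

2 and 2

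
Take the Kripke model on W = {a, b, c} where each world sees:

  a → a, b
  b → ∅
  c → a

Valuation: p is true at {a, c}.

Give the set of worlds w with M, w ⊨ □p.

{b, c}

a: successors {a, b}; p there: a:T, b:F. ✗
b: no successors, so □p holds vacuously. ✓
c: successors {a}; p there: a:T. ✓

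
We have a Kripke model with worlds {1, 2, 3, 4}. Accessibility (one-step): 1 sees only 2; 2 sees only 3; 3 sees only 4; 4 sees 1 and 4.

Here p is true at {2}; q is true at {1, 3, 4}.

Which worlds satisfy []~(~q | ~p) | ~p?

1: []~(~q | ~p) is F, ~p is T. ✓
2: []~(~q | ~p) is F, ~p is F. ✗
3: []~(~q | ~p) is F, ~p is T. ✓
4: []~(~q | ~p) is F, ~p is T. ✓

{1, 3, 4}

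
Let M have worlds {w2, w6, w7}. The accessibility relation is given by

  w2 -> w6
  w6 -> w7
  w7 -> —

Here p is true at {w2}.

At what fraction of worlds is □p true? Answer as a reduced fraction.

1/3

w2: successors {w6}; p there: w6:F. ✗
w6: successors {w7}; p there: w7:F. ✗
w7: no successors, so □p holds vacuously. ✓
That's 1 of 3 worlds, so 1/3.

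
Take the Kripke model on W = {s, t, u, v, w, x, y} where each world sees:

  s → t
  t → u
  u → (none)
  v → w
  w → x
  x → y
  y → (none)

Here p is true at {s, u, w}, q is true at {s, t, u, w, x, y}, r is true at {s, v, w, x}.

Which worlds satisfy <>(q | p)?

s: successors {t}; q | p there: t:T. ✓
t: successors {u}; q | p there: u:T. ✓
u: no successors, so <>(q | p) fails. ✗
v: successors {w}; q | p there: w:T. ✓
w: successors {x}; q | p there: x:T. ✓
x: successors {y}; q | p there: y:T. ✓
y: no successors, so <>(q | p) fails. ✗

{s, t, v, w, x}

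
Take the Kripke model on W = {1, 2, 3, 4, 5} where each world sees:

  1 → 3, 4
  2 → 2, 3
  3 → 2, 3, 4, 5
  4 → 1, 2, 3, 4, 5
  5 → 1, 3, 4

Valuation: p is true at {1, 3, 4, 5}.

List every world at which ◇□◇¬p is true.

{2, 3, 4, 5}

1: successors {3, 4}; □◇¬p there: 3:F, 4:F. ✗
2: successors {2, 3}; □◇¬p there: 2:T, 3:F. ✓
3: successors {2, 3, 4, 5}; □◇¬p there: 2:T, 3:F, 4:F, 5:F. ✓
4: successors {1, 2, 3, 4, 5}; □◇¬p there: 1:T, 2:T, 3:F, 4:F, 5:F. ✓
5: successors {1, 3, 4}; □◇¬p there: 1:T, 3:F, 4:F. ✓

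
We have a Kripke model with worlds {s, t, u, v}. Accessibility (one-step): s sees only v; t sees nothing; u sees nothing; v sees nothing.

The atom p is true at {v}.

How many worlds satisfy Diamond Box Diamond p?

s: successors {v}; Box Diamond p there: v:T. ✓
t: no successors, so Diamond Box Diamond p fails. ✗
u: no successors, so Diamond Box Diamond p fails. ✗
v: no successors, so Diamond Box Diamond p fails. ✗
Satisfying worlds: {s}.

1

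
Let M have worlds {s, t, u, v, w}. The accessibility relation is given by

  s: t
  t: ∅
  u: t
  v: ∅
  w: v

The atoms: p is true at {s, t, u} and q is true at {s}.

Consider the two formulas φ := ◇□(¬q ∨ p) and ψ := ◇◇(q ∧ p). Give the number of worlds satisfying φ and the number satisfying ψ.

3 and 0

For ◇□(¬q ∨ p):
s: successors {t}; □(¬q ∨ p) there: t:T. ✓
t: no successors, so ◇□(¬q ∨ p) fails. ✗
u: successors {t}; □(¬q ∨ p) there: t:T. ✓
v: no successors, so ◇□(¬q ∨ p) fails. ✗
w: successors {v}; □(¬q ∨ p) there: v:T. ✓
— 3 worlds.
For ◇◇(q ∧ p):
s: successors {t}; ◇(q ∧ p) there: t:F. ✗
t: no successors, so ◇◇(q ∧ p) fails. ✗
u: successors {t}; ◇(q ∧ p) there: t:F. ✗
v: no successors, so ◇◇(q ∧ p) fails. ✗
w: successors {v}; ◇(q ∧ p) there: v:F. ✗
— 0 worlds.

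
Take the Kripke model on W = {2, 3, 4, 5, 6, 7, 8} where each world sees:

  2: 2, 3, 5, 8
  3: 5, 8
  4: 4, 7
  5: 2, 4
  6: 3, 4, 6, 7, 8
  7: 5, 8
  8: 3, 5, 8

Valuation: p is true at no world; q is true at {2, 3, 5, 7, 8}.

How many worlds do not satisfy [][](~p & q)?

7

2: successors {2, 3, 5, 8}; [](~p & q) there: 2:T, 3:T, 5:F, 8:T. ✗
3: successors {5, 8}; [](~p & q) there: 5:F, 8:T. ✗
4: successors {4, 7}; [](~p & q) there: 4:F, 7:T. ✗
5: successors {2, 4}; [](~p & q) there: 2:T, 4:F. ✗
6: successors {3, 4, 6, 7, 8}; [](~p & q) there: 3:T, 4:F, 6:F, 7:T, 8:T. ✗
7: successors {5, 8}; [](~p & q) there: 5:F, 8:T. ✗
8: successors {3, 5, 8}; [](~p & q) there: 3:T, 5:F, 8:T. ✗
Satisfying worlds: ∅.
So [][](~p & q) fails at the other 7 worlds.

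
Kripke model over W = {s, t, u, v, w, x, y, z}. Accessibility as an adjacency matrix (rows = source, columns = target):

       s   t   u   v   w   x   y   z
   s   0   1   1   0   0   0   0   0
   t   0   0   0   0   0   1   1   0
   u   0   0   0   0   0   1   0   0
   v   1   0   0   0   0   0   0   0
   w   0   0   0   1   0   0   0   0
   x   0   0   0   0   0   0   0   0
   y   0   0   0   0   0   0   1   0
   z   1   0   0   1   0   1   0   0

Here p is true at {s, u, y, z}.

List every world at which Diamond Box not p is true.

s: successors {t, u}; Box not p there: t:F, u:T. ✓
t: successors {x, y}; Box not p there: x:T, y:F. ✓
u: successors {x}; Box not p there: x:T. ✓
v: successors {s}; Box not p there: s:F. ✗
w: successors {v}; Box not p there: v:F. ✗
x: no successors, so Diamond Box not p fails. ✗
y: successors {y}; Box not p there: y:F. ✗
z: successors {s, v, x}; Box not p there: s:F, v:F, x:T. ✓

{s, t, u, z}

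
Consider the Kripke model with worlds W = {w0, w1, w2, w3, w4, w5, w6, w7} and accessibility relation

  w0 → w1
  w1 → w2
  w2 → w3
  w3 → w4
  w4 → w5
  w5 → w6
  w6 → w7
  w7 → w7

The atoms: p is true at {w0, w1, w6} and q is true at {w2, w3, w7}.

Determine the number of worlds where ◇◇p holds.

1

w0: successors {w1}; ◇p there: w1:F. ✗
w1: successors {w2}; ◇p there: w2:F. ✗
w2: successors {w3}; ◇p there: w3:F. ✗
w3: successors {w4}; ◇p there: w4:F. ✗
w4: successors {w5}; ◇p there: w5:T. ✓
w5: successors {w6}; ◇p there: w6:F. ✗
w6: successors {w7}; ◇p there: w7:F. ✗
w7: successors {w7}; ◇p there: w7:F. ✗
Satisfying worlds: {w4}.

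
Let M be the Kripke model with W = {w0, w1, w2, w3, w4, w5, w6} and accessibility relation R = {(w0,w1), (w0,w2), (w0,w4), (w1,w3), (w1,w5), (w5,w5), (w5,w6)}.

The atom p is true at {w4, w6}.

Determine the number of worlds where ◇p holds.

2

w0: successors {w1, w2, w4}; p there: w1:F, w2:F, w4:T. ✓
w1: successors {w3, w5}; p there: w3:F, w5:F. ✗
w2: no successors, so ◇p fails. ✗
w3: no successors, so ◇p fails. ✗
w4: no successors, so ◇p fails. ✗
w5: successors {w5, w6}; p there: w5:F, w6:T. ✓
w6: no successors, so ◇p fails. ✗
Satisfying worlds: {w0, w5}.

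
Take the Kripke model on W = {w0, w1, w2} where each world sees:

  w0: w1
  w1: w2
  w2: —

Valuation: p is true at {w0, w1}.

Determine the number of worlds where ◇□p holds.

w0: successors {w1}; □p there: w1:F. ✗
w1: successors {w2}; □p there: w2:T. ✓
w2: no successors, so ◇□p fails. ✗
Satisfying worlds: {w1}.

1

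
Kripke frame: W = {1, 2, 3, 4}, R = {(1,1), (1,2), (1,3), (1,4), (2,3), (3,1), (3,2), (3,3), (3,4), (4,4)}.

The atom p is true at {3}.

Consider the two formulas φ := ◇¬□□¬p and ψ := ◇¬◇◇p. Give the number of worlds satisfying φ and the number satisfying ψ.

For ◇¬□□¬p:
1: successors {1, 2, 3, 4}; ¬□□¬p there: 1:T, 2:T, 3:T, 4:F. ✓
2: successors {3}; ¬□□¬p there: 3:T. ✓
3: successors {1, 2, 3, 4}; ¬□□¬p there: 1:T, 2:T, 3:T, 4:F. ✓
4: successors {4}; ¬□□¬p there: 4:F. ✗
— 3 worlds.
For ◇¬◇◇p:
1: successors {1, 2, 3, 4}; ¬◇◇p there: 1:F, 2:F, 3:F, 4:T. ✓
2: successors {3}; ¬◇◇p there: 3:F. ✗
3: successors {1, 2, 3, 4}; ¬◇◇p there: 1:F, 2:F, 3:F, 4:T. ✓
4: successors {4}; ¬◇◇p there: 4:T. ✓
— 3 worlds.

3 and 3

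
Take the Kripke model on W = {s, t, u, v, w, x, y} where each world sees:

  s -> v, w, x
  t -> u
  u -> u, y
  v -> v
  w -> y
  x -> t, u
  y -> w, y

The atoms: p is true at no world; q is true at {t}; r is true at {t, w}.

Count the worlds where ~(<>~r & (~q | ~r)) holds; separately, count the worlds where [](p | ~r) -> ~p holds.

1 and 7

For ~(<>~r & (~q | ~r)):
s: <>~r & (~q | ~r) is T. ✗
t: <>~r & (~q | ~r) is F. ✓
u: <>~r & (~q | ~r) is T. ✗
v: <>~r & (~q | ~r) is T. ✗
w: <>~r & (~q | ~r) is T. ✗
x: <>~r & (~q | ~r) is T. ✗
y: <>~r & (~q | ~r) is T. ✗
— 1 world.
For [](p | ~r) -> ~p:
s: [](p | ~r) is F, ~p is T. ✓
t: [](p | ~r) is T, ~p is T. ✓
u: [](p | ~r) is T, ~p is T. ✓
v: [](p | ~r) is T, ~p is T. ✓
w: [](p | ~r) is T, ~p is T. ✓
x: [](p | ~r) is F, ~p is T. ✓
y: [](p | ~r) is F, ~p is T. ✓
— 7 worlds.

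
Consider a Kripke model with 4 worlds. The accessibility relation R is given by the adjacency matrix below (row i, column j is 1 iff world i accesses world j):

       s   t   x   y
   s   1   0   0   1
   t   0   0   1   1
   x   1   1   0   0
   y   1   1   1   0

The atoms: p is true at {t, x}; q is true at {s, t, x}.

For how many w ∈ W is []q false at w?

s: successors {s, y}; q there: s:T, y:F. ✗
t: successors {x, y}; q there: x:T, y:F. ✗
x: successors {s, t}; q there: s:T, t:T. ✓
y: successors {s, t, x}; q there: s:T, t:T, x:T. ✓
Satisfying worlds: {x, y}.
So []q fails at the other 2 worlds.

2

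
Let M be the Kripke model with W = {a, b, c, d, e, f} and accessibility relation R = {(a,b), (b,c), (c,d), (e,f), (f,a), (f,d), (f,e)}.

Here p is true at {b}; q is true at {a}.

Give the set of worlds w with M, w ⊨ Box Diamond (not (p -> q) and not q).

a: successors {b}; Diamond (not (p -> q) and not q) there: b:F. ✗
b: successors {c}; Diamond (not (p -> q) and not q) there: c:F. ✗
c: successors {d}; Diamond (not (p -> q) and not q) there: d:F. ✗
d: no successors, so Box Diamond (not (p -> q) and not q) holds vacuously. ✓
e: successors {f}; Diamond (not (p -> q) and not q) there: f:F. ✗
f: successors {a, d, e}; Diamond (not (p -> q) and not q) there: a:T, d:F, e:F. ✗

{d}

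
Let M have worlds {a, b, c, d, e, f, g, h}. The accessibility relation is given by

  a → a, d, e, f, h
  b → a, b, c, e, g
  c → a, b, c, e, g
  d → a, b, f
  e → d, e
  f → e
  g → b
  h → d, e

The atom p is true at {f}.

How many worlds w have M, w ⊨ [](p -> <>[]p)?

a: successors {a, d, e, f, h}; p -> <>[]p there: a:T, d:T, e:T, f:F, h:T. ✗
b: successors {a, b, c, e, g}; p -> <>[]p there: a:T, b:T, c:T, e:T, g:T. ✓
c: successors {a, b, c, e, g}; p -> <>[]p there: a:T, b:T, c:T, e:T, g:T. ✓
d: successors {a, b, f}; p -> <>[]p there: a:T, b:T, f:F. ✗
e: successors {d, e}; p -> <>[]p there: d:T, e:T. ✓
f: successors {e}; p -> <>[]p there: e:T. ✓
g: successors {b}; p -> <>[]p there: b:T. ✓
h: successors {d, e}; p -> <>[]p there: d:T, e:T. ✓
Satisfying worlds: {b, c, e, f, g, h}.

6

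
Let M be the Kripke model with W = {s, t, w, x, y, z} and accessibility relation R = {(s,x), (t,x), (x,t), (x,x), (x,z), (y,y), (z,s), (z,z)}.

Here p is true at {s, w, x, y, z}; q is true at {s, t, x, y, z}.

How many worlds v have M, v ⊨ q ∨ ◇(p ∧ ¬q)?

s: q is T, ◇(p ∧ ¬q) is F. ✓
t: q is T, ◇(p ∧ ¬q) is F. ✓
w: q is F, ◇(p ∧ ¬q) is F. ✗
x: q is T, ◇(p ∧ ¬q) is F. ✓
y: q is T, ◇(p ∧ ¬q) is F. ✓
z: q is T, ◇(p ∧ ¬q) is F. ✓
Satisfying worlds: {s, t, x, y, z}.

5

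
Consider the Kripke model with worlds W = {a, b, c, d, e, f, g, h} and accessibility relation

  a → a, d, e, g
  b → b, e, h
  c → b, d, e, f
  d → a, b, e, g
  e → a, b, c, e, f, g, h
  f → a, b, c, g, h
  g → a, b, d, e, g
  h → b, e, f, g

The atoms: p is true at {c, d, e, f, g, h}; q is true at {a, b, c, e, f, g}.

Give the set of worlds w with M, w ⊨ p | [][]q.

{c, d, e, f, g, h}

a: p is F, [][]q is F. ✗
b: p is F, [][]q is F. ✗
c: p is T, [][]q is F. ✓
d: p is T, [][]q is F. ✓
e: p is T, [][]q is F. ✓
f: p is T, [][]q is F. ✓
g: p is T, [][]q is F. ✓
h: p is T, [][]q is F. ✓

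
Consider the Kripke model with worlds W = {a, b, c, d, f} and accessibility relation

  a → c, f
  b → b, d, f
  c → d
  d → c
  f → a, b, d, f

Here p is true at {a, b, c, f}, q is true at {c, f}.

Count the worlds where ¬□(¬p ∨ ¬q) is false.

a: □(¬p ∨ ¬q) is F. ✓
b: □(¬p ∨ ¬q) is F. ✓
c: □(¬p ∨ ¬q) is T. ✗
d: □(¬p ∨ ¬q) is F. ✓
f: □(¬p ∨ ¬q) is F. ✓
Satisfying worlds: {a, b, d, f}.
So ¬□(¬p ∨ ¬q) fails at the other 1 world.

1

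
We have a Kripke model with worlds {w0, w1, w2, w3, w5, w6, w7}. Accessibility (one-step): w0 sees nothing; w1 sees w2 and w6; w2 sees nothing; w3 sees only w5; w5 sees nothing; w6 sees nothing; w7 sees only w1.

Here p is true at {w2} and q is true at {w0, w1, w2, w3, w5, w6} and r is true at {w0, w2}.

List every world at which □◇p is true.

{w0, w2, w5, w6, w7}

w0: no successors, so □◇p holds vacuously. ✓
w1: successors {w2, w6}; ◇p there: w2:F, w6:F. ✗
w2: no successors, so □◇p holds vacuously. ✓
w3: successors {w5}; ◇p there: w5:F. ✗
w5: no successors, so □◇p holds vacuously. ✓
w6: no successors, so □◇p holds vacuously. ✓
w7: successors {w1}; ◇p there: w1:T. ✓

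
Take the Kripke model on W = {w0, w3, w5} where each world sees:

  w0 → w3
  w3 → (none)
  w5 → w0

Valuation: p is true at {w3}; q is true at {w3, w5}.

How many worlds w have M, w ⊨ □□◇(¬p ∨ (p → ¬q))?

2

w0: successors {w3}; □◇(¬p ∨ (p → ¬q)) there: w3:T. ✓
w3: no successors, so □□◇(¬p ∨ (p → ¬q)) holds vacuously. ✓
w5: successors {w0}; □◇(¬p ∨ (p → ¬q)) there: w0:F. ✗
Satisfying worlds: {w0, w3}.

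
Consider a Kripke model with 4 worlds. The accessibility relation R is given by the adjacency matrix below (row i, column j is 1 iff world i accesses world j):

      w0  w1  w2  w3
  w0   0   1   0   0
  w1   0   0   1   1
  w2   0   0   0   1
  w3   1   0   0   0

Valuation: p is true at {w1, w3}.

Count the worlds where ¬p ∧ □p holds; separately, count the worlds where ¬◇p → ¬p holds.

For ¬p ∧ □p:
w0: ¬p is T, □p is T. ✓
w1: ¬p is F, □p is F. ✗
w2: ¬p is T, □p is T. ✓
w3: ¬p is F, □p is F. ✗
— 2 worlds.
For ¬◇p → ¬p:
w0: ¬◇p is F, ¬p is T. ✓
w1: ¬◇p is F, ¬p is F. ✓
w2: ¬◇p is F, ¬p is T. ✓
w3: ¬◇p is T, ¬p is F. ✗
— 3 worlds.

2 and 3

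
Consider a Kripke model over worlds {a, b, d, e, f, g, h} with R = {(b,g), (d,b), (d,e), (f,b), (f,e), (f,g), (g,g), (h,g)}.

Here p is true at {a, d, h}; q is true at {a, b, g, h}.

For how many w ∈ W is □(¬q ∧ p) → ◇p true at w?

5

a: □(¬q ∧ p) is T, ◇p is F. ✗
b: □(¬q ∧ p) is F, ◇p is F. ✓
d: □(¬q ∧ p) is F, ◇p is F. ✓
e: □(¬q ∧ p) is T, ◇p is F. ✗
f: □(¬q ∧ p) is F, ◇p is F. ✓
g: □(¬q ∧ p) is F, ◇p is F. ✓
h: □(¬q ∧ p) is F, ◇p is F. ✓
Satisfying worlds: {b, d, f, g, h}.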